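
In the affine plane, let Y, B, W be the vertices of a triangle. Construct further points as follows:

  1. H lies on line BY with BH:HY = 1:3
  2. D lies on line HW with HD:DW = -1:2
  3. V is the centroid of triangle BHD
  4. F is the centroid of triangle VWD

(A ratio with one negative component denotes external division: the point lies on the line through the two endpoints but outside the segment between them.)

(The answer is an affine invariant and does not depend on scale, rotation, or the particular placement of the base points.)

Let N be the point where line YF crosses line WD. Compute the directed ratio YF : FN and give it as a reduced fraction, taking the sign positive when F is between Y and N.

YF:FN = -28

Assign Y = (0, 0), B = (1, 0), W = (0, 1) — the answer is frame-independent, so this choice is without loss of generality.
1. H lies on line BY with BH:HY = 1:3 ⇒ H = (3/4, 0)
2. D lies on line HW with HD:DW = -1:2 ⇒ D = (3/2, -1)
3. V is the centroid of triangle BHD ⇒ V = (13/12, -1/3)
4. F is the centroid of triangle VWD ⇒ F = (31/36, -1/9)
line YF meets WD at N = (93/112, -3/28)
F = Y + t·(N−Y) with t = 28/27, so YF:FN = 28/27:-1/27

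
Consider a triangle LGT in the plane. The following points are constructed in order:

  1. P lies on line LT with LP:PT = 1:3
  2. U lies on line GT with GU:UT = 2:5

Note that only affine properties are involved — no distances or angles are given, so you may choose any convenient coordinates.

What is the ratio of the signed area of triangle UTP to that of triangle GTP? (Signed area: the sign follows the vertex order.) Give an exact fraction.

Set L = (0, 0), G = (1, 0), T = (0, 1); any affine frame gives the same invariant.
1. P lies on line LT with LP:PT = 1:3 ⇒ P = (0, 1/4)
2. U lies on line GT with GU:UT = 2:5 ⇒ U = (5/7, 2/7)
2·[UTP] = 15/28, 2·[GTP] = 3/4
[UTP]:[GTP] = 15/28:3/4 = 5/7

[UTP]:[GTP] = 5/7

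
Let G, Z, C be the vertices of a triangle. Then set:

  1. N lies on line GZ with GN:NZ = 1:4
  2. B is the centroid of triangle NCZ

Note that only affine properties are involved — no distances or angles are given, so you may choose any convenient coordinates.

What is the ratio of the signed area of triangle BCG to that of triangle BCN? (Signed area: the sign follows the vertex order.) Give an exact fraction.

Set G = (0, 0), Z = (1, 0), C = (0, 1); any affine frame gives the same invariant.
1. N lies on line GZ with GN:NZ = 1:4 ⇒ N = (1/5, 0)
2. B is the centroid of triangle NCZ ⇒ B = (2/5, 1/3)
2·[BCG] = 2/5, 2·[BCN] = 4/15
[BCG]:[BCN] = 2/5:4/15 = 3/2

[BCG]:[BCN] = 3/2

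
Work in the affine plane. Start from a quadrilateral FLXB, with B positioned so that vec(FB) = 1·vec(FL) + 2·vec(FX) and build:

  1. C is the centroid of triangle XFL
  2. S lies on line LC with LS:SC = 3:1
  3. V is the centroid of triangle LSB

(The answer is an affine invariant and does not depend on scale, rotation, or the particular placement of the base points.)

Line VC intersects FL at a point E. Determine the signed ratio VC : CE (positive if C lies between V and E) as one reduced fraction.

Choose coordinates F = (0, 0), L = (1, 0), X = (0, 1), B = (1, 2).
1. C is the centroid of triangle XFL ⇒ C = (1/3, 1/3)
2. S lies on line LC with LS:SC = 3:1 ⇒ S = (1/2, 1/4)
3. V is the centroid of triangle LSB ⇒ V = (5/6, 3/4)
line VC meets FL at E = (-1/15, 0)
C = V + t·(E−V) with t = 5/9, so VC:CE = 5/9:4/9

VC:CE = 5/4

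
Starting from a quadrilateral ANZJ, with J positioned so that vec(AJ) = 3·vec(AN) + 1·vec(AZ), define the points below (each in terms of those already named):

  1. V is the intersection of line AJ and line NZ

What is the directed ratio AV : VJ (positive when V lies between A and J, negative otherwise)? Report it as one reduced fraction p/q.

Set A = (0, 0), N = (1, 0), Z = (0, 1), J = (3, 1); any affine frame gives the same invariant.
1. V is the intersection of line AJ and line NZ ⇒ V = (3/4, 1/4)
V = A + t·(J−A) with t = 1/4, so AV:VJ = t:(1−t) = 1/4:3/4

AV:VJ = 1/3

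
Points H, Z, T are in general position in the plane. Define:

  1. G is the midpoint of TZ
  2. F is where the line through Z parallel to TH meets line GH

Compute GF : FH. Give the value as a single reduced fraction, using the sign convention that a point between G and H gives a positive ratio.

GF:FH = -1/2

Work in coordinates with H = (0, 0), Z = (1, 0), T = (0, 1).
1. G is the midpoint of TZ ⇒ G = (1/2, 1/2)
2. F is where the line through Z parallel to TH meets line GH ⇒ F = (1, 1)
F = G + t·(H−G) with t = -1, so GF:FH = t:(1−t) = -1:2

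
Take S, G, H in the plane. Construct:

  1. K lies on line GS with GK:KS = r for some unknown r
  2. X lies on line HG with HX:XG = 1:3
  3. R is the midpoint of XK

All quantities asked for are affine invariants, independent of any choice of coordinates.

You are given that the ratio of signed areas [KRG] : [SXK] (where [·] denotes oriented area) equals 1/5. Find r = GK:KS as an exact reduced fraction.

r = 2/5

Set S = (0, 0), G = (1, 0), H = (0, 1); any affine frame gives the same invariant.
1. With GK:KS = r, write λ = r/(r+1) so K = G + λ·(S−G); K is affine-linear in λ
2. X lies on line HG with HX:XG = 1:3 ⇒ X = (1/4, 3/4)
3. R is the midpoint of XK ⇒ R is an affine combination of earlier points and hence also affine-linear in λ
Every point depending on K is an affine combination of K and λ-independent points, so each such coordinate is linear in λ; the λ² term in each signed area is a multiple of (S−G)×(S−G) = 0, so 2·[KRG] and 2·[SXK] are each linear in λ. Evaluating at λ=0 and λ=1:
  2·[KRG] = -3/8·λ,   2·[SXK] = 3/4·λ − 3/4
So [KRG]:[SXK] = (-3/8·λ) / (3/4·λ − 3/4). Setting this equal to 1/5:
  -3/8·λ = 1/5·(3/4·λ − 3/4)  ⇒  λ = 2/7
Then r = λ/(1−λ) = (2/7)/(5/7) = 2/5. Check: with r = 2/5, K = (5/7, 0) and [KRG]:[SXK] = 1/5 as required.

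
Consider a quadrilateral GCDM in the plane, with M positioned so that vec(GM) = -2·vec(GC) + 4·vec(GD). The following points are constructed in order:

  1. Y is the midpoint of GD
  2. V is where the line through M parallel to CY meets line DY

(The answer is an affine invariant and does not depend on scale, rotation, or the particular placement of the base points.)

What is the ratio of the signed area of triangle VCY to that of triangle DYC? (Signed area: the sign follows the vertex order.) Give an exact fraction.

[VCY]:[DYC] = -5

Assign G = (0, 0), C = (1, 0), D = (0, 1), M = (-2, 4) — the answer is frame-independent, so this choice is without loss of generality.
1. Y is the midpoint of GD ⇒ Y = (0, 1/2)
2. V is where the line through M parallel to CY meets line DY ⇒ V = (0, 3)
2·[VCY] = -5/2, 2·[DYC] = 1/2
[VCY]:[DYC] = -5/2:1/2 = -5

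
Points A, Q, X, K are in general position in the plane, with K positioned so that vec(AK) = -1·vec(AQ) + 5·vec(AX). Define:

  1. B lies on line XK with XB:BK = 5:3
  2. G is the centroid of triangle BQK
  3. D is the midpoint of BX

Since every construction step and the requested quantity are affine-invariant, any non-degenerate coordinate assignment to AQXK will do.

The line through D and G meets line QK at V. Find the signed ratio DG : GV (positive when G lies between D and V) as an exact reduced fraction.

Set A = (0, 0), Q = (1, 0), X = (0, 1), K = (-1, 5); any affine frame gives the same invariant.
1. B lies on line XK with XB:BK = 5:3 ⇒ B = (-5/8, 7/2)
2. G is the centroid of triangle BQK ⇒ G = (-5/24, 17/6)
3. D is the midpoint of BX ⇒ D = (-5/16, 9/4)
line DG meets QK at V = (-5/27, 80/27)
G = D + t·(V−D) with t = 9/11, so DG:GV = 9/11:2/11

DG:GV = 9/2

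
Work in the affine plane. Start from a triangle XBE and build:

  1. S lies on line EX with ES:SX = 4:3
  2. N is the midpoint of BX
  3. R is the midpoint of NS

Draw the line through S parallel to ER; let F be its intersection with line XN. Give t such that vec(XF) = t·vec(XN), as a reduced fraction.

t = 3/11

Choose coordinates X = (0, 0), B = (1, 0), E = (0, 1).
1. S lies on line EX with ES:SX = 4:3 ⇒ S = (0, 3/7)
2. N is the midpoint of BX ⇒ N = (1/2, 0)
3. R is the midpoint of NS ⇒ R = (1/4, 3/14)
through S parallel to ER: direction (1/4, -11/14); meets XN at F = (3/22, 0)
F = X + t·(N−X) with t = 3/11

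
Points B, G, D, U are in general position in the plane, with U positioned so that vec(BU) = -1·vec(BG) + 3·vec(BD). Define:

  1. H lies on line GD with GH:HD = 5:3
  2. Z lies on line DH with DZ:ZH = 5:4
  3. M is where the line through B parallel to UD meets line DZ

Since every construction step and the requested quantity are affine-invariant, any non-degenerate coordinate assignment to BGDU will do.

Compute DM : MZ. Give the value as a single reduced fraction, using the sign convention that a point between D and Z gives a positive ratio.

Work in coordinates with B = (0, 0), G = (1, 0), D = (0, 1), U = (-1, 3).
1. H lies on line GD with GH:HD = 5:3 ⇒ H = (3/8, 5/8)
2. Z lies on line DH with DZ:ZH = 5:4 ⇒ Z = (5/24, 19/24)
3. M is where the line through B parallel to UD meets line DZ ⇒ M = (-1, 2)
M = D + t·(Z−D) with t = -24/5, so DM:MZ = t:(1−t) = -24/5:29/5

DM:MZ = -24/29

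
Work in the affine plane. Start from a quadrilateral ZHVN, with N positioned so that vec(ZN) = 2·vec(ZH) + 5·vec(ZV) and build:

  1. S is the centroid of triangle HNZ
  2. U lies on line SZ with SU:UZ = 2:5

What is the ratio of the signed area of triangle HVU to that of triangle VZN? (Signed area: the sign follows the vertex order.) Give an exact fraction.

[HVU]:[VZN] = -19/42

Work in coordinates with Z = (0, 0), H = (1, 0), V = (0, 1), N = (2, 5).
1. S is the centroid of triangle HNZ ⇒ S = (1, 5/3)
2. U lies on line SZ with SU:UZ = 2:5 ⇒ U = (5/7, 25/21)
2·[HVU] = -19/21, 2·[VZN] = 2
[HVU]:[VZN] = -19/21:2 = -19/42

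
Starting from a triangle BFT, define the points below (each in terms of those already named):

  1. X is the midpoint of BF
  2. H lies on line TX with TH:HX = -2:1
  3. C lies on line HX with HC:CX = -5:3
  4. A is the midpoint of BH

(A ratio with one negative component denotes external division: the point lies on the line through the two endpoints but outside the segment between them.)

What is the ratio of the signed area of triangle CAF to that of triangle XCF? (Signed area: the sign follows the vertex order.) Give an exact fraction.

Work in coordinates with B = (0, 0), F = (1, 0), T = (0, 1).
1. X is the midpoint of BF ⇒ X = (1/2, 0)
2. H lies on line TX with TH:HX = -2:1 ⇒ H = (1, -1)
3. C lies on line HX with HC:CX = -5:3 ⇒ C = (-1/4, 3/2)
4. A is the midpoint of BH ⇒ A = (1/2, -1/2)
2·[CAF] = 11/8, 2·[XCF] = -3/4
[CAF]:[XCF] = 11/8:-3/4 = -11/6

[CAF]:[XCF] = -11/6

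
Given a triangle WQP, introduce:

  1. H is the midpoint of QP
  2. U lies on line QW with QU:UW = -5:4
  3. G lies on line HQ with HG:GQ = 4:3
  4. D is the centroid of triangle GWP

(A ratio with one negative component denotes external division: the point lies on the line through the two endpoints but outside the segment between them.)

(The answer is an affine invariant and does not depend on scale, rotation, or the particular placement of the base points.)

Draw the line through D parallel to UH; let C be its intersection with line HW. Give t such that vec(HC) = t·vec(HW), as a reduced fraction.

t = 13/84

Assign W = (0, 0), Q = (1, 0), P = (0, 1) — the answer is frame-independent, so this choice is without loss of generality.
1. H is the midpoint of QP ⇒ H = (1/2, 1/2)
2. U lies on line QW with QU:UW = -5:4 ⇒ U = (-4, 0)
3. G lies on line HQ with HG:GQ = 4:3 ⇒ G = (11/14, 3/14)
4. D is the centroid of triangle GWP ⇒ D = (11/42, 17/42)
through D parallel to UH: direction (9/2, 1/2); meets HW at C = (71/168, 71/168)
C = H + t·(W−H) with t = 13/84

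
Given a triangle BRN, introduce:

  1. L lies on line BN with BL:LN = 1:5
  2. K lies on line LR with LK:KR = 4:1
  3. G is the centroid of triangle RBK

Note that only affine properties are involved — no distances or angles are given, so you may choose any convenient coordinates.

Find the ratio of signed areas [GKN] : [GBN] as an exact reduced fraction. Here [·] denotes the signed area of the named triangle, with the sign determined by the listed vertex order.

Set B = (0, 0), R = (1, 0), N = (0, 1); any affine frame gives the same invariant.
1. L lies on line BN with BL:LN = 1:5 ⇒ L = (0, 1/6)
2. K lies on line LR with LK:KR = 4:1 ⇒ K = (4/5, 1/30)
3. G is the centroid of triangle RBK ⇒ G = (3/5, 1/90)
2·[GKN] = 19/90, 2·[GBN] = -3/5
[GKN]:[GBN] = 19/90:-3/5 = -19/54

[GKN]:[GBN] = -19/54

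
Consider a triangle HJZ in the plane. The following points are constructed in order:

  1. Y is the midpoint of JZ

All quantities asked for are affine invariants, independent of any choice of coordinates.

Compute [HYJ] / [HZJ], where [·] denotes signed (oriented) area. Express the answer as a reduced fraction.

Assign H = (0, 0), J = (1, 0), Z = (0, 1) — the answer is frame-independent, so this choice is without loss of generality.
1. Y is the midpoint of JZ ⇒ Y = (1/2, 1/2)
2·[HYJ] = -1/2, 2·[HZJ] = -1
[HYJ]:[HZJ] = -1/2:-1 = 1/2

[HYJ]:[HZJ] = 1/2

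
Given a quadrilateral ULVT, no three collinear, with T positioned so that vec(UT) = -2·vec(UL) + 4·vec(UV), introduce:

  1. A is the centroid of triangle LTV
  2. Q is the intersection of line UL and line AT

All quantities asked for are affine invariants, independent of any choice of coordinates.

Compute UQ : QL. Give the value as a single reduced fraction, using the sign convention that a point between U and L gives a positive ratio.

UQ:QL = 6

Assign U = (0, 0), L = (1, 0), V = (0, 1), T = (-2, 4) — the answer is frame-independent, so this choice is without loss of generality.
1. A is the centroid of triangle LTV ⇒ A = (-1/3, 5/3)
2. Q is the intersection of line UL and line AT ⇒ Q = (6/7, 0)
Q = U + t·(L−U) with t = 6/7, so UQ:QL = t:(1−t) = 6/7:1/7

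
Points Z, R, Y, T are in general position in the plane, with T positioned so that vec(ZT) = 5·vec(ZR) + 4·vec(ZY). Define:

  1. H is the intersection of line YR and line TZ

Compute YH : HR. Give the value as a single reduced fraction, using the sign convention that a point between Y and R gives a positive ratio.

Choose coordinates Z = (0, 0), R = (1, 0), Y = (0, 1), T = (5, 4).
1. H is the intersection of line YR and line TZ ⇒ H = (5/9, 4/9)
H = Y + t·(R−Y) with t = 5/9, so YH:HR = t:(1−t) = 5/9:4/9

YH:HR = 5/4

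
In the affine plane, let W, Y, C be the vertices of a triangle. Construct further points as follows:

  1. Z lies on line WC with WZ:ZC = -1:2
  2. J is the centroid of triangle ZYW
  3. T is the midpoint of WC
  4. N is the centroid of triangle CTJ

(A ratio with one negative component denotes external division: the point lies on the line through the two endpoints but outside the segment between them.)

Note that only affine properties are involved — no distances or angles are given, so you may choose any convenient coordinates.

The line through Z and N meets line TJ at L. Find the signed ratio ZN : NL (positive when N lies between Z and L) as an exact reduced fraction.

ZN:NL = -10

Assign W = (0, 0), Y = (1, 0), C = (0, 1) — the answer is frame-independent, so this choice is without loss of generality.
1. Z lies on line WC with WZ:ZC = -1:2 ⇒ Z = (0, -1)
2. J is the centroid of triangle ZYW ⇒ J = (1/3, -1/3)
3. T is the midpoint of WC ⇒ T = (0, 1/2)
4. N is the centroid of triangle CTJ ⇒ N = (1/9, 7/18)
line ZN meets TJ at L = (1/10, 1/4)
N = Z + t·(L−Z) with t = 10/9, so ZN:NL = 10/9:-1/9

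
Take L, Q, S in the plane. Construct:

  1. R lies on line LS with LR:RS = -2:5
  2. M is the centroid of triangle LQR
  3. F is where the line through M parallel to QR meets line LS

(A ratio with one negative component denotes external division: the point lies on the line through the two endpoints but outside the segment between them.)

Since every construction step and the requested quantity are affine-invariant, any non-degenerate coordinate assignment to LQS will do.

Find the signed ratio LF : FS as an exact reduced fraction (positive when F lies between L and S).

Assign L = (0, 0), Q = (1, 0), S = (0, 1) — the answer is frame-independent, so this choice is without loss of generality.
1. R lies on line LS with LR:RS = -2:5 ⇒ R = (0, -2/3)
2. M is the centroid of triangle LQR ⇒ M = (1/3, -2/9)
3. F is where the line through M parallel to QR meets line LS ⇒ F = (0, -4/9)
F = L + t·(S−L) with t = -4/9, so LF:FS = t:(1−t) = -4/9:13/9

LF:FS = -4/13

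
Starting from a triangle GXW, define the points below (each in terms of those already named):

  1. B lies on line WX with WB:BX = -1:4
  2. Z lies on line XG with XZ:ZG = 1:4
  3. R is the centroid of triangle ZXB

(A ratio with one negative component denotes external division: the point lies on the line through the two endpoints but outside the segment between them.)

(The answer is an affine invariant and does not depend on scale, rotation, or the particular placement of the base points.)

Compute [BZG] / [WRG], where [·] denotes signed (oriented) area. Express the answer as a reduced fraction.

[BZG]:[WRG] = 24/11

Work in coordinates with G = (0, 0), X = (1, 0), W = (0, 1).
1. B lies on line WX with WB:BX = -1:4 ⇒ B = (-1/3, 4/3)
2. Z lies on line XG with XZ:ZG = 1:4 ⇒ Z = (4/5, 0)
3. R is the centroid of triangle ZXB ⇒ R = (22/45, 4/9)
2·[BZG] = -16/15, 2·[WRG] = -22/45
[BZG]:[WRG] = -16/15:-22/45 = 24/11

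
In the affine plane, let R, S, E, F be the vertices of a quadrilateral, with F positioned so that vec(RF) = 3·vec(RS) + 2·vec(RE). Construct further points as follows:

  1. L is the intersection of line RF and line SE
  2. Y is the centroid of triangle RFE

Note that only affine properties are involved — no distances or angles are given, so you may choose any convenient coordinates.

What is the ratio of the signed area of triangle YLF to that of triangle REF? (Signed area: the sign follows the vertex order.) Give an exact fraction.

Set R = (0, 0), S = (1, 0), E = (0, 1), F = (3, 2); any affine frame gives the same invariant.
1. L is the intersection of line RF and line SE ⇒ L = (3/5, 2/5)
2. Y is the centroid of triangle RFE ⇒ Y = (1, 1)
2·[YLF] = 4/5, 2·[REF] = -3
[YLF]:[REF] = 4/5:-3 = -4/15

[YLF]:[REF] = -4/15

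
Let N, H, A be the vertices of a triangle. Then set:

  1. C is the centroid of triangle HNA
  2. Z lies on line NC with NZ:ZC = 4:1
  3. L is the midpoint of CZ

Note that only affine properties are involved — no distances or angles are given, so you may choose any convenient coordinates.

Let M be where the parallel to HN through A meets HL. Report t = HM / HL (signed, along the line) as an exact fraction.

Set N = (0, 0), H = (1, 0), A = (0, 1); any affine frame gives the same invariant.
1. C is the centroid of triangle HNA ⇒ C = (1/3, 1/3)
2. Z lies on line NC with NZ:ZC = 4:1 ⇒ Z = (4/15, 4/15)
3. L is the midpoint of CZ ⇒ L = (3/10, 3/10)
through A parallel to HN: direction (-1, 0); meets HL at M = (-4/3, 1)
M = H + t·(L−H) with t = 10/3

t = 10/3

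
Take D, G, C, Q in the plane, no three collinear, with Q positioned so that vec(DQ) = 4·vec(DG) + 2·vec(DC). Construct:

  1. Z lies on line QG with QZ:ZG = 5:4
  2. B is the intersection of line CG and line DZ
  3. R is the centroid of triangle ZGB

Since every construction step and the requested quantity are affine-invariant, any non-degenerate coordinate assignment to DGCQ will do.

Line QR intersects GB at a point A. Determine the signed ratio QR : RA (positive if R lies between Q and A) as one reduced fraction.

Work in coordinates with D = (0, 0), G = (1, 0), C = (0, 1), Q = (4, 2).
1. Z lies on line QG with QZ:ZG = 5:4 ⇒ Z = (7/3, 8/9)
2. B is the intersection of line CG and line DZ ⇒ B = (21/29, 8/29)
3. R is the centroid of triangle ZGB ⇒ R = (353/261, 304/783)
line QR meets GB at A = (595/667, 72/667)
R = Q + t·(A−Q) with t = 23/27, so QR:RA = 23/27:4/27

QR:RA = 23/4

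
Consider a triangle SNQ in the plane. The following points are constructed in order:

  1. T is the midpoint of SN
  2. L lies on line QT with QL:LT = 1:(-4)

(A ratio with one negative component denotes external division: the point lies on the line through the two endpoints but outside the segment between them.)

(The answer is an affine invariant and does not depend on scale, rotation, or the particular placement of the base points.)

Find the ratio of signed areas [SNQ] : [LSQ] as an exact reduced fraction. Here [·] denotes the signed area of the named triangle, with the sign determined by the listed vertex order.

[SNQ]:[LSQ] = 6

Choose coordinates S = (0, 0), N = (1, 0), Q = (0, 1).
1. T is the midpoint of SN ⇒ T = (1/2, 0)
2. L lies on line QT with QL:LT = 1:(-4) ⇒ L = (-1/6, 4/3)
2·[SNQ] = 1, 2·[LSQ] = 1/6
[SNQ]:[LSQ] = 1:1/6 = 6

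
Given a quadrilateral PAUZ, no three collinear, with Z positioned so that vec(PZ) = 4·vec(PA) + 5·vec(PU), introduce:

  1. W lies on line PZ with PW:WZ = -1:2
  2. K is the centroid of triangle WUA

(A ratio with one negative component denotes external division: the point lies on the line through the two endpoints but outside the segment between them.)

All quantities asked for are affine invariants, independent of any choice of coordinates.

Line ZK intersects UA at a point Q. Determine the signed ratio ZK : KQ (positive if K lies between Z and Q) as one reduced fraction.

Choose coordinates P = (0, 0), A = (1, 0), U = (0, 1), Z = (4, 5).
1. W lies on line PZ with PW:WZ = -1:2 ⇒ W = (-4, -5)
2. K is the centroid of triangle WUA ⇒ K = (-1, -4/3)
line ZK meets UA at Q = (8/17, 9/17)
K = Z + t·(Q−Z) with t = 17/12, so ZK:KQ = 17/12:-5/12

ZK:KQ = -17/5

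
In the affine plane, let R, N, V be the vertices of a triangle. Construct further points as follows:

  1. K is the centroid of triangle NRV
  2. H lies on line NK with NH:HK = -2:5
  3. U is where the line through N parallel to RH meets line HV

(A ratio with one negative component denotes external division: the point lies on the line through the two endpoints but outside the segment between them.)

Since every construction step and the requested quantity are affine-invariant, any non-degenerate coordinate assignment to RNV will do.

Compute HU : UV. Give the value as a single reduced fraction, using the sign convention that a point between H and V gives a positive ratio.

Assign R = (0, 0), N = (1, 0), V = (0, 1) — the answer is frame-independent, so this choice is without loss of generality.
1. K is the centroid of triangle NRV ⇒ K = (1/3, 1/3)
2. H lies on line NK with NH:HK = -2:5 ⇒ H = (13/9, -2/9)
3. U is where the line through N parallel to RH meets line HV ⇒ U = (11/9, -4/117)
U = H + t·(V−H) with t = 2/13, so HU:UV = t:(1−t) = 2/13:11/13

HU:UV = 2/11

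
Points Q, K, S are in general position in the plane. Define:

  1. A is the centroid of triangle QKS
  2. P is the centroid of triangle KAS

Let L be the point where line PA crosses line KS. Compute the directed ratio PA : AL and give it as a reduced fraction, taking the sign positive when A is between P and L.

Set Q = (0, 0), K = (1, 0), S = (0, 1); any affine frame gives the same invariant.
1. A is the centroid of triangle QKS ⇒ A = (1/3, 1/3)
2. P is the centroid of triangle KAS ⇒ P = (4/9, 4/9)
line PA meets KS at L = (1/2, 1/2)
A = P + t·(L−P) with t = -2, so PA:AL = -2:3

PA:AL = -2/3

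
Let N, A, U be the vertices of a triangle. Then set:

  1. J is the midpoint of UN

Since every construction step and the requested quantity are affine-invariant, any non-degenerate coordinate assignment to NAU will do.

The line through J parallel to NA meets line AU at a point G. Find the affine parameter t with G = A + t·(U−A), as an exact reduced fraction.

t = 1/2

Choose coordinates N = (0, 0), A = (1, 0), U = (0, 1).
1. J is the midpoint of UN ⇒ J = (0, 1/2)
through J parallel to NA: direction (1, 0); meets AU at G = (1/2, 1/2)
G = A + t·(U−A) with t = 1/2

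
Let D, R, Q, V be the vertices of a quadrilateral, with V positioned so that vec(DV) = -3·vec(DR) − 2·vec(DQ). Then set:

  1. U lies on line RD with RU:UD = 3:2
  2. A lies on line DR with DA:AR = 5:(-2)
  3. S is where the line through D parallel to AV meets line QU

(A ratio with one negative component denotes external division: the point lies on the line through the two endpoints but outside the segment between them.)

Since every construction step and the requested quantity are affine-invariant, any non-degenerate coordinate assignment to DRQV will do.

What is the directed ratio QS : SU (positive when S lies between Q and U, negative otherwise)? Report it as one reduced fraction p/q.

QS:SU = 35/6

Set D = (0, 0), R = (1, 0), Q = (0, 1), V = (-3, -2); any affine frame gives the same invariant.
1. U lies on line RD with RU:UD = 3:2 ⇒ U = (2/5, 0)
2. A lies on line DR with DA:AR = 5:(-2) ⇒ A = (5/3, 0)
3. S is where the line through D parallel to AV meets line QU ⇒ S = (14/41, 6/41)
S = Q + t·(U−Q) with t = 35/41, so QS:SU = t:(1−t) = 35/41:6/41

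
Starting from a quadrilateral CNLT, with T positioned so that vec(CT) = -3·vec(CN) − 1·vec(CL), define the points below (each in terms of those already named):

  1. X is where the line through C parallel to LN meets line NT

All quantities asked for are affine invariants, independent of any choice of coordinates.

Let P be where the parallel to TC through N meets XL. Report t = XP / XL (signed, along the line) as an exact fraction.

Set C = (0, 0), N = (1, 0), L = (0, 1), T = (-3, -1); any affine frame gives the same invariant.
1. X is where the line through C parallel to LN meets line NT ⇒ X = (1/5, -1/5)
through N parallel to TC: direction (3, 1); meets XL at P = (4/19, -5/19)
P = X + t·(L−X) with t = -1/19

t = -1/19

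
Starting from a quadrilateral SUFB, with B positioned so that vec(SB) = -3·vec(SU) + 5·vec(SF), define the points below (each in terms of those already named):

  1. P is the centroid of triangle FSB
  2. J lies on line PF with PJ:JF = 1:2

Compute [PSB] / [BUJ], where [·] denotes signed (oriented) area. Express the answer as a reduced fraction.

[PSB]:[BUJ] = 3/5

Choose coordinates S = (0, 0), U = (1, 0), F = (0, 1), B = (-3, 5).
1. P is the centroid of triangle FSB ⇒ P = (-1, 2)
2. J lies on line PF with PJ:JF = 1:2 ⇒ J = (-2/3, 5/3)
2·[PSB] = -1, 2·[BUJ] = -5/3
[PSB]:[BUJ] = -1:-5/3 = 3/5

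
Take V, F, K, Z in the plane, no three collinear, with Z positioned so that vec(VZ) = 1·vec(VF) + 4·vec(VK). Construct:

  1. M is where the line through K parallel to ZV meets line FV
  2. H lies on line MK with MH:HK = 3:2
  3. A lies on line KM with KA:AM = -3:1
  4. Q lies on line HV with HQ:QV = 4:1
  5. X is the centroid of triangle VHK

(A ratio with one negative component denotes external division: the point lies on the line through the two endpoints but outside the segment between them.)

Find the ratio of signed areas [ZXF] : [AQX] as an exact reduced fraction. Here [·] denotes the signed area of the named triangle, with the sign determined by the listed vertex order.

[ZXF]:[AQX] = 80/3

Choose coordinates V = (0, 0), F = (1, 0), K = (0, 1), Z = (1, 4).
1. M is where the line through K parallel to ZV meets line FV ⇒ M = (-1/4, 0)
2. H lies on line MK with MH:HK = 3:2 ⇒ H = (-1/10, 3/5)
3. A lies on line KM with KA:AM = -3:1 ⇒ A = (-3/8, -1/2)
4. Q lies on line HV with HQ:QV = 4:1 ⇒ Q = (-1/50, 3/25)
5. X is the centroid of triangle VHK ⇒ X = (-1/30, 8/15)
2·[ZXF] = 62/15, 2·[AQX] = 31/200
[ZXF]:[AQX] = 62/15:31/200 = 80/3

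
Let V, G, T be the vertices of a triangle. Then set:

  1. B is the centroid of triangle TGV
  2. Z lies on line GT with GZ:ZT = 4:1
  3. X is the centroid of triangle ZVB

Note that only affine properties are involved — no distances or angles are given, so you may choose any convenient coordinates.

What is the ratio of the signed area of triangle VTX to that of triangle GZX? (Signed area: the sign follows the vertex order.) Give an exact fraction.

Assign V = (0, 0), G = (1, 0), T = (0, 1) — the answer is frame-independent, so this choice is without loss of generality.
1. B is the centroid of triangle TGV ⇒ B = (1/3, 1/3)
2. Z lies on line GT with GZ:ZT = 4:1 ⇒ Z = (1/5, 4/5)
3. X is the centroid of triangle ZVB ⇒ X = (8/45, 17/45)
2·[VTX] = -8/45, 2·[GZX] = 16/45
[VTX]:[GZX] = -8/45:16/45 = -1/2

[VTX]:[GZX] = -1/2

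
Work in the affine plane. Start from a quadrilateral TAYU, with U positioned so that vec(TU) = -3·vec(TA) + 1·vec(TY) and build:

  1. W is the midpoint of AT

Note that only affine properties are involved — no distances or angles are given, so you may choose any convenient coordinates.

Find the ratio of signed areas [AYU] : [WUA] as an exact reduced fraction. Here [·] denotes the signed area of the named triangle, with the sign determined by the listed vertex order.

[AYU]:[WUA] = -6

Work in coordinates with T = (0, 0), A = (1, 0), Y = (0, 1), U = (-3, 1).
1. W is the midpoint of AT ⇒ W = (1/2, 0)
2·[AYU] = 3, 2·[WUA] = -1/2
[AYU]:[WUA] = 3:-1/2 = -6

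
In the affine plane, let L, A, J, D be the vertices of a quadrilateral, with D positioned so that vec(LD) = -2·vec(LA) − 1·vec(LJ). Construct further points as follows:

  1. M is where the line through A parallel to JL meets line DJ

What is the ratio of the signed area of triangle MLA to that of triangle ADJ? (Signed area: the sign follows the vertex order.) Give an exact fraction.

[MLA]:[ADJ] = -1/2

Choose coordinates L = (0, 0), A = (1, 0), J = (0, 1), D = (-2, -1).
1. M is where the line through A parallel to JL meets line DJ ⇒ M = (1, 2)
2·[MLA] = 2, 2·[ADJ] = -4
[MLA]:[ADJ] = 2:-4 = -1/2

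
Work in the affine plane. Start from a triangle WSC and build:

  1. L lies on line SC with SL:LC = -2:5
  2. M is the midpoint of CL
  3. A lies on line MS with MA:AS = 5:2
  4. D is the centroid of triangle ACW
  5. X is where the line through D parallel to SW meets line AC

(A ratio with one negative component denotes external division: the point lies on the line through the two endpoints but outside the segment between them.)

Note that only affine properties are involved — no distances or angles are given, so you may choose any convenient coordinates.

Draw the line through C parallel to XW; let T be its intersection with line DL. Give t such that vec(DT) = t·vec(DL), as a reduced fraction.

Choose coordinates W = (0, 0), S = (1, 0), C = (0, 1).
1. L lies on line SC with SL:LC = -2:5 ⇒ L = (5/3, -2/3)
2. M is the midpoint of CL ⇒ M = (5/6, 1/6)
3. A lies on line MS with MA:AS = 5:2 ⇒ A = (20/21, 1/21)
4. D is the centroid of triangle ACW ⇒ D = (20/63, 22/63)
5. X is where the line through D parallel to SW meets line AC ⇒ X = (41/63, 22/63)
through C parallel to XW: direction (-41/63, -22/63); meets DL at T = (-205/642, 266/321)
T = D + t·(L−D) with t = -101/214

t = -101/214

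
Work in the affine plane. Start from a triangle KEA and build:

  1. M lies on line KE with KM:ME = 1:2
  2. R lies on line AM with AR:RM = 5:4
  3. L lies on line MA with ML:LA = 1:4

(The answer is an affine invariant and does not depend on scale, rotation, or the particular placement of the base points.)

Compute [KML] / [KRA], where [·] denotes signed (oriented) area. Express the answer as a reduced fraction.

Work in coordinates with K = (0, 0), E = (1, 0), A = (0, 1).
1. M lies on line KE with KM:ME = 1:2 ⇒ M = (1/3, 0)
2. R lies on line AM with AR:RM = 5:4 ⇒ R = (5/27, 4/9)
3. L lies on line MA with ML:LA = 1:4 ⇒ L = (4/15, 1/5)
2·[KML] = 1/15, 2·[KRA] = 5/27
[KML]:[KRA] = 1/15:5/27 = 9/25

[KML]:[KRA] = 9/25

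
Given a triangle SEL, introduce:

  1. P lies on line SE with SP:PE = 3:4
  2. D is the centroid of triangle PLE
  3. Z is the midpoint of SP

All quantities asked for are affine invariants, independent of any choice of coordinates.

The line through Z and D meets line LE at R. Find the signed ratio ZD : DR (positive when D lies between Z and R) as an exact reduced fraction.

ZD:DR = 25/8

Choose coordinates S = (0, 0), E = (1, 0), L = (0, 1).
1. P lies on line SE with SP:PE = 3:4 ⇒ P = (3/7, 0)
2. D is the centroid of triangle PLE ⇒ D = (10/21, 1/3)
3. Z is the midpoint of SP ⇒ Z = (3/14, 0)
line ZD meets LE at R = (14/25, 11/25)
D = Z + t·(R−Z) with t = 25/33, so ZD:DR = 25/33:8/33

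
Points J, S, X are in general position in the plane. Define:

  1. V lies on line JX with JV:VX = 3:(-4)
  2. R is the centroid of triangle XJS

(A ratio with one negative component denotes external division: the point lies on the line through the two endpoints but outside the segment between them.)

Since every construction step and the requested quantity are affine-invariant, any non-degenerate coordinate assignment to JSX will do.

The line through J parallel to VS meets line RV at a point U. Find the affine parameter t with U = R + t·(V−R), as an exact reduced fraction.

Assign J = (0, 0), S = (1, 0), X = (0, 1) — the answer is frame-independent, so this choice is without loss of generality.
1. V lies on line JX with JV:VX = 3:(-4) ⇒ V = (0, -3)
2. R is the centroid of triangle XJS ⇒ R = (1/3, 1/3)
through J parallel to VS: direction (1, 3); meets RV at U = (3/7, 9/7)
U = R + t·(V−R) with t = -2/7

t = -2/7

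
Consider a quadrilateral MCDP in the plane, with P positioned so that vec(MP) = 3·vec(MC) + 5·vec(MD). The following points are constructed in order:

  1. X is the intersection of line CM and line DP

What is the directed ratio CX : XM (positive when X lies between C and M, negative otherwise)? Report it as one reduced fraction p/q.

CX:XM = -7/3

Choose coordinates M = (0, 0), C = (1, 0), D = (0, 1), P = (3, 5).
1. X is the intersection of line CM and line DP ⇒ X = (-3/4, 0)
X = C + t·(M−C) with t = 7/4, so CX:XM = t:(1−t) = 7/4:-3/4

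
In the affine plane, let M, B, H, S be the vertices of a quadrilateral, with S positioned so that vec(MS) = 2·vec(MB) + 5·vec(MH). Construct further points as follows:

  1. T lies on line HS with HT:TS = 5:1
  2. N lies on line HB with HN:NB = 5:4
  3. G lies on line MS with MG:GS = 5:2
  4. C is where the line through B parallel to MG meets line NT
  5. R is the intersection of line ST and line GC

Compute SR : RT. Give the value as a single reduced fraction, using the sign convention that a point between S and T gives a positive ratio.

Choose coordinates M = (0, 0), B = (1, 0), H = (0, 1), S = (2, 5).
1. T lies on line HS with HT:TS = 5:1 ⇒ T = (5/3, 13/3)
2. N lies on line HB with HN:NB = 5:4 ⇒ N = (5/9, 4/9)
3. G lies on line MS with MG:GS = 5:2 ⇒ G = (10/7, 25/7)
4. C is where the line through B parallel to MG meets line NT ⇒ C = (-1, -5)
5. R is the intersection of line ST and line GC ⇒ R = (21/13, 55/13)
R = S + t·(T−S) with t = 15/13, so SR:RT = t:(1−t) = 15/13:-2/13

SR:RT = -15/2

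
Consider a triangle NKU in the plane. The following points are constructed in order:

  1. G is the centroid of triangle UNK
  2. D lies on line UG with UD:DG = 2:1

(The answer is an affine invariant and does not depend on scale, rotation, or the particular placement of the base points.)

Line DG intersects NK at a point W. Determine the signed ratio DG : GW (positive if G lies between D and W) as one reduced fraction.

DG:GW = 2/3

Assign N = (0, 0), K = (1, 0), U = (0, 1) — the answer is frame-independent, so this choice is without loss of generality.
1. G is the centroid of triangle UNK ⇒ G = (1/3, 1/3)
2. D lies on line UG with UD:DG = 2:1 ⇒ D = (2/9, 5/9)
line DG meets NK at W = (1/2, 0)
G = D + t·(W−D) with t = 2/5, so DG:GW = 2/5:3/5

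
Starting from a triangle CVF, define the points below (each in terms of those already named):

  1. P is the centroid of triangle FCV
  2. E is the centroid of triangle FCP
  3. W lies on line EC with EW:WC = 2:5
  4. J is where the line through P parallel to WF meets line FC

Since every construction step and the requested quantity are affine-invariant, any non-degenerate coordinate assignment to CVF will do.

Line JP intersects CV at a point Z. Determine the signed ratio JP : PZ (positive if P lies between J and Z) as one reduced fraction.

JP:PZ = 43/5

Assign C = (0, 0), V = (1, 0), F = (0, 1) — the answer is frame-independent, so this choice is without loss of generality.
1. P is the centroid of triangle FCV ⇒ P = (1/3, 1/3)
2. E is the centroid of triangle FCP ⇒ E = (1/9, 4/9)
3. W lies on line EC with EW:WC = 2:5 ⇒ W = (5/63, 20/63)
4. J is where the line through P parallel to WF meets line FC ⇒ J = (0, 16/5)
line JP meets CV at Z = (16/43, 0)
P = J + t·(Z−J) with t = 43/48, so JP:PZ = 43/48:5/48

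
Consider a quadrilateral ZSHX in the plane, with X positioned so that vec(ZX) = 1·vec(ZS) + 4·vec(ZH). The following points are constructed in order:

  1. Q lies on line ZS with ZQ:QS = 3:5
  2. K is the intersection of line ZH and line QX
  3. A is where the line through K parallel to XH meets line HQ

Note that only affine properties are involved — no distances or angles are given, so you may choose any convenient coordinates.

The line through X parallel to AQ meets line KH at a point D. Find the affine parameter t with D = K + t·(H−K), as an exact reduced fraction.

t = 8/3

Choose coordinates Z = (0, 0), S = (1, 0), H = (0, 1), X = (1, 4).
1. Q lies on line ZS with ZQ:QS = 3:5 ⇒ Q = (3/8, 0)
2. K is the intersection of line ZH and line QX ⇒ K = (0, -12/5)
3. A is where the line through K parallel to XH meets line HQ ⇒ A = (3/5, -3/5)
through X parallel to AQ: direction (-9/40, 3/5); meets KH at D = (0, 20/3)
D = K + t·(H−K) with t = 8/3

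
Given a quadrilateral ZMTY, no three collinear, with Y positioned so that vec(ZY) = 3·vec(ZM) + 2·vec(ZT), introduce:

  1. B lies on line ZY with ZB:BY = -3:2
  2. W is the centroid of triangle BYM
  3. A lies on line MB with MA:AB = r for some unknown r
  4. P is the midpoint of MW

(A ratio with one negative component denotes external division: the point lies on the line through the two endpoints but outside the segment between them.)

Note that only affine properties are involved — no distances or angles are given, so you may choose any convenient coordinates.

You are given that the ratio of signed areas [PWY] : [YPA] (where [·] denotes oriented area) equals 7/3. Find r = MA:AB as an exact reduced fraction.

r = 2/5

Work in coordinates with Z = (0, 0), M = (1, 0), T = (0, 1), Y = (3, 2).
1. B lies on line ZY with ZB:BY = -3:2 ⇒ B = (9, 6)
2. W is the centroid of triangle BYM ⇒ W = (13/3, 8/3)
3. With MA:AB = r, write λ = r/(r+1) so A = M + λ·(B−M); A is affine-linear in λ
4. P is the midpoint of MW ⇒ P = (8/3, 4/3)
Every point depending on A is an affine combination of A and λ-independent points, so each such coordinate is linear in λ; the λ² term in each signed area is a multiple of (B−M)×(B−M) = 0, so 2·[PWY] and 2·[YPA] are each linear in λ. Evaluating at λ=0 and λ=1:
  2·[PWY] = 2/3,   2·[YPA] = 10/3·λ − 2/3
So [PWY]:[YPA] = (2/3) / (10/3·λ − 2/3). Setting this equal to 7/3:
  2/3 = 7/3·(10/3·λ − 2/3)  ⇒  λ = 2/7
Then r = λ/(1−λ) = (2/7)/(5/7) = 2/5. Check: with r = 2/5, A = (23/7, 12/7) and [PWY]:[YPA] = 7/3 as required.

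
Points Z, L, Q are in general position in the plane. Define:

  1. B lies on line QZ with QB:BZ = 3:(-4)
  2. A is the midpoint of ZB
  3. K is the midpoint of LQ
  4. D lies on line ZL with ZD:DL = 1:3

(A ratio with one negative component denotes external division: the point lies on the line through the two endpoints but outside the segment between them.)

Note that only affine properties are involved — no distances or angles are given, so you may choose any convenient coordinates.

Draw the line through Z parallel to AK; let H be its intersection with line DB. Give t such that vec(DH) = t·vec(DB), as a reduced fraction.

Assign Z = (0, 0), L = (1, 0), Q = (0, 1) — the answer is frame-independent, so this choice is without loss of generality.
1. B lies on line QZ with QB:BZ = 3:(-4) ⇒ B = (0, 4)
2. A is the midpoint of ZB ⇒ A = (0, 2)
3. K is the midpoint of LQ ⇒ K = (1/2, 1/2)
4. D lies on line ZL with ZD:DL = 1:3 ⇒ D = (1/4, 0)
through Z parallel to AK: direction (1/2, -3/2); meets DB at H = (4/13, -12/13)
H = D + t·(B−D) with t = -3/13

t = -3/13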